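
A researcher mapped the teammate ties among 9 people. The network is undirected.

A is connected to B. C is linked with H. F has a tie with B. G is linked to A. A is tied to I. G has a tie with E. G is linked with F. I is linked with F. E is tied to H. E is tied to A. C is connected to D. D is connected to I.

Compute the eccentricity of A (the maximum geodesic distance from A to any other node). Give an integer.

3

Distances from A: B:1, C:3, D:2, E:1, F:2, G:1, H:2, I:1.
The largest is 3 (to C), so the eccentricity of A is 3.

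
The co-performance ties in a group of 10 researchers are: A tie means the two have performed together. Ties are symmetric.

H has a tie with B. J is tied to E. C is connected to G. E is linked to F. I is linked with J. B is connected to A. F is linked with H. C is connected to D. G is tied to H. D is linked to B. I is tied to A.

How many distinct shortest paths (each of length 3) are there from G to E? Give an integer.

1

The shortest distance is 3, and the only length-3 path is G–H–F–E. So there is exactly 1 shortest path.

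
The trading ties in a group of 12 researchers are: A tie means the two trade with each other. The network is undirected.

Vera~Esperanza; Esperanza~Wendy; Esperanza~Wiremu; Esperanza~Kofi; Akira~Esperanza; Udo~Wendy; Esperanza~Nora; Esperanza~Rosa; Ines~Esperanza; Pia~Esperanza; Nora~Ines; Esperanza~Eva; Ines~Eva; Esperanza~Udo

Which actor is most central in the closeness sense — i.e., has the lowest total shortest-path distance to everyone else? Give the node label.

Esperanza

Farness (sum of distances to all others) for each node — Akira:21, Esperanza:11, Eva:20, Ines:19, Kofi:21, Nora:20, Pia:21, Rosa:21, Udo:20, Vera:21, Wendy:20, Wiremu:21.
The smallest farness is 11, for Esperanza, so Esperanza has the highest closeness.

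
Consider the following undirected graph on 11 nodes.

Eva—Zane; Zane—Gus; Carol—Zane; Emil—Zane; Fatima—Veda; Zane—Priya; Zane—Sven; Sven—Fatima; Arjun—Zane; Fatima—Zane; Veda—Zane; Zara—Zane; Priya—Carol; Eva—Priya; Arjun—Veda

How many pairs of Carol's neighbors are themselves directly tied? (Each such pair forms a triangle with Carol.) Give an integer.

Carol's neighbors: Priya and Zane.
Neighbor pairs that are themselves tied: Carol–Priya–Zane. Each forms one triangle with Carol, for 1 in total.

1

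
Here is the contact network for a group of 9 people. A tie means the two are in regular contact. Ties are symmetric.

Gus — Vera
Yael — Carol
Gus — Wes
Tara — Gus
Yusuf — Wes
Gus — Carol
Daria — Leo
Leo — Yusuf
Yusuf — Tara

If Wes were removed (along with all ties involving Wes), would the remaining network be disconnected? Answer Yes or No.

No

Even without Wes, every remaining node can still reach every other (the residual graph is connected), so Wes is not a cut vertex.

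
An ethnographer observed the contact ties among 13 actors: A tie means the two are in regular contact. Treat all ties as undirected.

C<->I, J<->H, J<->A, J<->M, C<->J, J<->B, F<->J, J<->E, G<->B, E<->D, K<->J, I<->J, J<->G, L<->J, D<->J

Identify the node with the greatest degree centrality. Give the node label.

Degrees — A:1, B:2, C:2, D:2, E:2, F:1, G:2, H:1, I:2, J:12, K:1, L:1, M:1.
The maximum is 12, attained only by J.

J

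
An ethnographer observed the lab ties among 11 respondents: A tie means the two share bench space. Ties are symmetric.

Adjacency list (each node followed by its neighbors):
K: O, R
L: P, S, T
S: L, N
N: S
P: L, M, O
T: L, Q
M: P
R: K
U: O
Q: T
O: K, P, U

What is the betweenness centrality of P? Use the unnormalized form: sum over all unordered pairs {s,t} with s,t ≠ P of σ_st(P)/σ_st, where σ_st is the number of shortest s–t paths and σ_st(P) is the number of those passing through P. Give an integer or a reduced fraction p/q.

29

Pairs whose geodesics pass through P — R–Q: 1; R–L: 1; R–N: 1; R–T: 1; R–M: 1; R–S: 1; U–Q: 1; U–L: 1; U–N: 1; U–T: 1; U–M: 1; U–S: 1; Q–O: 1; Q–K: 1 … (+15 more pairs).
All other pairs contribute 0.
Summing the contributions gives betweenness(P) = 29.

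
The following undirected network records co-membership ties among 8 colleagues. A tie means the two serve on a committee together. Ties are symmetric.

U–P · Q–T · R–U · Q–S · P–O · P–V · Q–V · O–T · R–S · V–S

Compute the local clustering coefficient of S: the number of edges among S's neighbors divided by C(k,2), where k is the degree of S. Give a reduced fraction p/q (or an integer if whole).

S's neighbors: Q, R, and V (k = 3).
Possible neighbor pairs: C(3,2) = 3. Edges among them: Q–V → e = 1.
Clustering(S) = 1/3.

1/3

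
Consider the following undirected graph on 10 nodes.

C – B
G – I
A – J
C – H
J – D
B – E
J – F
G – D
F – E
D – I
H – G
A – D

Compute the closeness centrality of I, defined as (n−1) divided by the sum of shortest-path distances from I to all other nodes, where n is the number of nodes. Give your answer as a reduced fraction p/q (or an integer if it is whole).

9/22

Distances from I: A:2, B:4, C:3, D:1, E:4, F:3, G:1, H:2, J:2. Sum = 22.
n = 10, so closeness = 9/22.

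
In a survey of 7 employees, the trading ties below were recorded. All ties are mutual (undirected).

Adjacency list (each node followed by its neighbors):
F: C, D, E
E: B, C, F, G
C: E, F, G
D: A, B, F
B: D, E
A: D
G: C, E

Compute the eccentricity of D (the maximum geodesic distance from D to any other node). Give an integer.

3

Distances from D: A:1, B:1, C:2, E:2, F:1, G:3.
The largest is 3 (to G), so the eccentricity of D is 3.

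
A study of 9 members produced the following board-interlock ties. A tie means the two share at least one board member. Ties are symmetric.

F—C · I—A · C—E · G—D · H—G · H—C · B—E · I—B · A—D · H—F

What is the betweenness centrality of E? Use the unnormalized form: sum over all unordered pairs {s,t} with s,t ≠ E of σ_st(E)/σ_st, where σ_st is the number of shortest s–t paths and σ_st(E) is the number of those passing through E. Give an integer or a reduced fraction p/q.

Pairs whose geodesics pass through E — C–B: 1; C–I: 1; C–A: 1/2; B–G: 1/2; B–H: 1; B–F: 1; I–H: 1/2; I–F: 1.
All other pairs contribute 0.
Summing the contributions gives betweenness(E) = 13/2.

13/2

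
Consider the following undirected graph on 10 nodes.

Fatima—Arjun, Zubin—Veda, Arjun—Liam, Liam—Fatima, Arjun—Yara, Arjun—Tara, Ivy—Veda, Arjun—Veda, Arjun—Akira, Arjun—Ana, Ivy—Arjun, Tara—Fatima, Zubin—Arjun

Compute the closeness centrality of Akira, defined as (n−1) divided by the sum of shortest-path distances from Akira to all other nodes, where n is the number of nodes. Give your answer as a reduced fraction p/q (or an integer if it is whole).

Distances from Akira: Ana:2, Arjun:1, Fatima:2, Ivy:2, Liam:2, Tara:2, Veda:2, Yara:2, Zubin:2. Sum = 17.
n = 10, so closeness = 9/17.

9/17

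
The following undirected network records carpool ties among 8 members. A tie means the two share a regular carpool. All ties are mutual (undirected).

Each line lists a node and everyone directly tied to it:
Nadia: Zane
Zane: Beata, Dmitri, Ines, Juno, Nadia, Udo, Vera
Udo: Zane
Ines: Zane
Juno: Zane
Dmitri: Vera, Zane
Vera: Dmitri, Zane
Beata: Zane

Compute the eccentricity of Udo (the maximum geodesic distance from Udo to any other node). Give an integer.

Distances from Udo: Beata:2, Dmitri:2, Ines:2, Juno:2, Nadia:2, Vera:2, Zane:1.
The largest is 2 (to Vera, Ines, Nadia, Dmitri, Beata, and Juno), so the eccentricity of Udo is 2.

2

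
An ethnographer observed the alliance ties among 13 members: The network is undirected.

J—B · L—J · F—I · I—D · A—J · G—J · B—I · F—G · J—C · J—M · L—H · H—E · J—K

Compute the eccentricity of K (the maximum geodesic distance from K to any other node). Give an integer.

4

Distances from K: A:2, B:2, C:2, D:4, E:4, F:3, G:2, H:3, I:3, J:1, L:2, M:2.
The largest is 4 (to E and D), so the eccentricity of K is 4.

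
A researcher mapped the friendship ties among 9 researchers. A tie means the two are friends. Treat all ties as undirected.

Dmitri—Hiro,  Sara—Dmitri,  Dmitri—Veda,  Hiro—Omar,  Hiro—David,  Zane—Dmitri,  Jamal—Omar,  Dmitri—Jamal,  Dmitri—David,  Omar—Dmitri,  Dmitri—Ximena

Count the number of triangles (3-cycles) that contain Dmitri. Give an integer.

3

Dmitri's neighbors: David, Hiro, Jamal, Omar, Sara, Veda, Ximena, and Zane.
Neighbor pairs that are themselves tied: Dmitri–David–Hiro; Dmitri–Hiro–Omar; Dmitri–Jamal–Omar. Each forms one triangle with Dmitri, for 3 in total.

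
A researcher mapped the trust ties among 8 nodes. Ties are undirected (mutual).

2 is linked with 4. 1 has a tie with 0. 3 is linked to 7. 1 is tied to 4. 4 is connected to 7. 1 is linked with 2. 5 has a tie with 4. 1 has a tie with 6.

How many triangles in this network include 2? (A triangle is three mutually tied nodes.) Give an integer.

1

2's neighbors: 1 and 4.
Neighbor pairs that are themselves tied: 2–1–4. Each forms one triangle with 2, for 1 in total.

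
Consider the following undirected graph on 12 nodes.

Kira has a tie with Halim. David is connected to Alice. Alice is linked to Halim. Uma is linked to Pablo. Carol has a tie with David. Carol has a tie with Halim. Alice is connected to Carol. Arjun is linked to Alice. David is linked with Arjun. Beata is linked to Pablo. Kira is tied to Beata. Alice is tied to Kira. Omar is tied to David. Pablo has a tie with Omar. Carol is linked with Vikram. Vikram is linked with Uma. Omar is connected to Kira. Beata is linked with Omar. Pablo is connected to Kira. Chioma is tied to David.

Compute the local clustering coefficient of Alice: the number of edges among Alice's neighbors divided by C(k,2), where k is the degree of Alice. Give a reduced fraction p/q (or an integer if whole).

Alice's neighbors: Arjun, Carol, David, Halim, and Kira (k = 5).
Possible neighbor pairs: C(5,2) = 10. Edges among them: Arjun–David, Carol–David, Carol–Halim, Halim–Kira → e = 4.
Clustering(Alice) = 4/10 = 2/5.

2/5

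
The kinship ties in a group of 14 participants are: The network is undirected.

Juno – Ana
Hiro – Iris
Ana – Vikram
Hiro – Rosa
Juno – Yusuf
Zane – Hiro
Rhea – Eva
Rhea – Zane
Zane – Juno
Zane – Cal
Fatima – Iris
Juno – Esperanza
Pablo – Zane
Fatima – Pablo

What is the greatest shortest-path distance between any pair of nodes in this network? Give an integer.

Eccentricity of each node (its greatest distance to any other): Ana:4, Cal:4, Esperanza:4, Eva:5, Fatima:5, Hiro:4, Iris:5, Juno:3, Pablo:4, Rhea:4, Rosa:5, Vikram:5, Yusuf:4, Zane:3.
The maximum eccentricity is 5, realized for instance by the pair Rosa–Vikram via Rosa – Hiro – Zane – Juno – Ana – Vikram. So the diameter is 5.

5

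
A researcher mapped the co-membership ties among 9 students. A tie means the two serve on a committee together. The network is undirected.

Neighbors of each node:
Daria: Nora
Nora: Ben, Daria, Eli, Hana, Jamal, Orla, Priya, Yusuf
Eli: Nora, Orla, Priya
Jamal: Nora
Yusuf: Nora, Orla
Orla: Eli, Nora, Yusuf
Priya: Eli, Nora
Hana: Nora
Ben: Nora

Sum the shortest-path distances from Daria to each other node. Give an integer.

Distances from Daria: Ben:2, Eli:2, Hana:2, Jamal:2, Nora:1, Orla:2, Priya:2, Yusuf:2.
Sum = 2 + 2 + 2 + 2 + 1 + 2 + 2 + 2 = 15.

15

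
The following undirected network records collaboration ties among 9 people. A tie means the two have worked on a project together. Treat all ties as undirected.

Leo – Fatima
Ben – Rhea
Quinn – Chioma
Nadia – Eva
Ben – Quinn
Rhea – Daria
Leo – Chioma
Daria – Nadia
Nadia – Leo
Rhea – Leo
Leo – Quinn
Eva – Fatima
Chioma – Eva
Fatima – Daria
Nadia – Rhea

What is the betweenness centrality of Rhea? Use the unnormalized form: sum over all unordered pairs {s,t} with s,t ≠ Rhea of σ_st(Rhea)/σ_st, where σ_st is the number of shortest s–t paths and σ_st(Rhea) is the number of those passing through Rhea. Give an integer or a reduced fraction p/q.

47/10

Pairs whose geodesics pass through Rhea — Ben–Nadia: 1; Ben–Fatima: 2/3; Ben–Eva: 1/2; Ben–Leo: 1/2; Ben–Daria: 1; Quinn–Daria: 2/4; Chioma–Daria: 1/5; Leo–Daria: 1/3.
All other pairs contribute 0.
Summing the contributions gives betweenness(Rhea) = 47/10.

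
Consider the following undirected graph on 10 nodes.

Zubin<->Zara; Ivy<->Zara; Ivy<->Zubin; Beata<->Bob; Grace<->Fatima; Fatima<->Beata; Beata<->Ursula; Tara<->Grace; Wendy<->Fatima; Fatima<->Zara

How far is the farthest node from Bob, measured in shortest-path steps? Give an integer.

4

Distances from Bob: Beata:1, Fatima:2, Grace:3, Ivy:4, Tara:4, Ursula:2, Wendy:3, Zara:3, Zubin:4.
The largest is 4 (to Tara, Ivy, and Zubin), so the eccentricity of Bob is 4.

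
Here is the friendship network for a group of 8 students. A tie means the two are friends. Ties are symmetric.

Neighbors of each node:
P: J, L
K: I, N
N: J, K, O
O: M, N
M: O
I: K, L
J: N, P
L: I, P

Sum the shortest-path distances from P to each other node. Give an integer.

Distances from P: I:2, J:1, K:3, L:1, M:4, N:2, O:3.
Sum = 2 + 1 + 3 + 1 + 4 + 2 + 3 = 16.

16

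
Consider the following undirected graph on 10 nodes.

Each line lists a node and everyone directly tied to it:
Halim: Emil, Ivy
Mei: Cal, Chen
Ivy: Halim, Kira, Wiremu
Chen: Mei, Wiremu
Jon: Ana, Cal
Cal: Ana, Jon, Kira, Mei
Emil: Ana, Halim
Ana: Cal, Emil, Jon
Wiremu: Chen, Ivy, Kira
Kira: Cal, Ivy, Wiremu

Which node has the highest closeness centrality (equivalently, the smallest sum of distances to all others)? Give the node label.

Cal

Farness (sum of distances to all others) for each node — Ana:18, Cal:15, Chen:21, Emil:21, Halim:21, Ivy:18, Jon:20, Kira:16, Mei:20, Wiremu:18.
The smallest farness is 15, for Cal, so Cal has the highest closeness.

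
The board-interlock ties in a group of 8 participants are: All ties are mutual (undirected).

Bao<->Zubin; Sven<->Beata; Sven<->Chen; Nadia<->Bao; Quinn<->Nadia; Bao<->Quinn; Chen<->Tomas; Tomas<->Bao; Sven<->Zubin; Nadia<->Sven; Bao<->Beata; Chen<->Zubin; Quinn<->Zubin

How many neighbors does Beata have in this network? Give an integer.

Beata is directly tied to Bao and Sven. That is 2 neighbors, so the degree of Beata is 2.

2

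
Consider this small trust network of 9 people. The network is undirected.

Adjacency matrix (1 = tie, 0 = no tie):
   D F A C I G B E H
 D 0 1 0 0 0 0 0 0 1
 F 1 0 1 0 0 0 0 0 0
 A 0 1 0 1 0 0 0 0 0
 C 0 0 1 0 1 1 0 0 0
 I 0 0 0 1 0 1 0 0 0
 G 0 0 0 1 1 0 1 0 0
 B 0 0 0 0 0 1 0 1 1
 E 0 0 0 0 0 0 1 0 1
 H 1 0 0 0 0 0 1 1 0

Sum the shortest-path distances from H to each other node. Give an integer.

16

Distances from H: A:3, B:1, C:3, D:1, E:1, F:2, G:2, I:3.
Sum = 3 + 1 + 3 + 1 + 1 + 2 + 2 + 3 = 16.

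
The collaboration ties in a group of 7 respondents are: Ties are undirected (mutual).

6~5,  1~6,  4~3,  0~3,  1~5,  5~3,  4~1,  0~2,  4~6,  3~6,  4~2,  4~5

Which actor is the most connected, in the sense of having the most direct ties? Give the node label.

4

Degrees — 0:2, 1:3, 2:2, 3:4, 4:5, 5:4, 6:4.
The maximum is 5, attained only by 4.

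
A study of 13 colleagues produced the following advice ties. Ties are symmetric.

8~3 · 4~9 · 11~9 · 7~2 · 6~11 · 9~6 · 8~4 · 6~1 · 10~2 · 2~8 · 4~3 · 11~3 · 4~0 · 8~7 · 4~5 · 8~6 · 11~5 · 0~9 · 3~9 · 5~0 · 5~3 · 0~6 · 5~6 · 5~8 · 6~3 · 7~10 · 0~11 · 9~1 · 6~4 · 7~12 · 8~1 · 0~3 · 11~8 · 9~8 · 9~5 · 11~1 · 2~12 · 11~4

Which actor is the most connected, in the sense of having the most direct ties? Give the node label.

8

Degrees — 0:6, 1:4, 2:4, 3:7, 4:7, 5:7, 6:8, 7:4, 8:9, 9:8, 10:2, 11:8, 12:2.
The maximum is 9, attained only by 8.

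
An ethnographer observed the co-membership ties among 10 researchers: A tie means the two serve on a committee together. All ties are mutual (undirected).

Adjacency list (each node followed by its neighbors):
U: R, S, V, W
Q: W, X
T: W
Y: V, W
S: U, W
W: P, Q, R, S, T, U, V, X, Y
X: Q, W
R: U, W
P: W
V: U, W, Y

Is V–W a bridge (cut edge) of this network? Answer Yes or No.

No

Even without that edge, V still reaches W via V – Y – W, so the network stays connected. Not a bridge.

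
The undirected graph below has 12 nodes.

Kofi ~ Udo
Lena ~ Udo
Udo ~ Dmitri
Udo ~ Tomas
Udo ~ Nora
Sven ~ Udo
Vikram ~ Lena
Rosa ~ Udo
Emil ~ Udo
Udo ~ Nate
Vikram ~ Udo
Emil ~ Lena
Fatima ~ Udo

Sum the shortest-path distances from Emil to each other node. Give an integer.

Distances from Emil: Dmitri:2, Fatima:2, Kofi:2, Lena:1, Nate:2, Nora:2, Rosa:2, Sven:2, Tomas:2, Udo:1, Vikram:2.
Sum = 2 + 2 + 2 + 1 + 2 + 2 + 2 + 2 + 2 + 1 + 2 = 20.

20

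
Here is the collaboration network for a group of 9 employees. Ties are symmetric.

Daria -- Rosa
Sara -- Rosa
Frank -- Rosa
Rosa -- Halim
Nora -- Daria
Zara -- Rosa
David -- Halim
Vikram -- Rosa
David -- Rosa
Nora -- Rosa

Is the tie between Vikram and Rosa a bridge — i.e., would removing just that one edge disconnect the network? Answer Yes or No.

Yes

Without the Vikram–Rosa edge there is no alternate route between Vikram and Rosa, so the network disconnects. It is a bridge.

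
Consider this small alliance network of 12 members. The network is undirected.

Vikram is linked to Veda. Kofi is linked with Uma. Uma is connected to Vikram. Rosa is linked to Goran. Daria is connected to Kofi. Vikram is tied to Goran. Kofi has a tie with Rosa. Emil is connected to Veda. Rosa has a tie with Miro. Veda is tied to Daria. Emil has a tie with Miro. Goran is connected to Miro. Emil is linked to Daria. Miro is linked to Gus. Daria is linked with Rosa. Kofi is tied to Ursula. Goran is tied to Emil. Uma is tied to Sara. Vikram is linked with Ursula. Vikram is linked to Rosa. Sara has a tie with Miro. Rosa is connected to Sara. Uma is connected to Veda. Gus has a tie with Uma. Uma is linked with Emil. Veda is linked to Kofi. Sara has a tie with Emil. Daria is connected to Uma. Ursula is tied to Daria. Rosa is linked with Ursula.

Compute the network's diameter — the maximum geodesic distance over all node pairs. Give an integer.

Eccentricity of each node (its greatest distance to any other): Daria:2, Emil:2, Goran:2, Gus:3, Kofi:2, Miro:2, Rosa:2, Sara:2, Uma:2, Ursula:3, Veda:2, Vikram:2.
The maximum eccentricity is 3, realized for instance by the pair Ursula–Gus via Ursula – Kofi – Uma – Gus. So the diameter is 3.

3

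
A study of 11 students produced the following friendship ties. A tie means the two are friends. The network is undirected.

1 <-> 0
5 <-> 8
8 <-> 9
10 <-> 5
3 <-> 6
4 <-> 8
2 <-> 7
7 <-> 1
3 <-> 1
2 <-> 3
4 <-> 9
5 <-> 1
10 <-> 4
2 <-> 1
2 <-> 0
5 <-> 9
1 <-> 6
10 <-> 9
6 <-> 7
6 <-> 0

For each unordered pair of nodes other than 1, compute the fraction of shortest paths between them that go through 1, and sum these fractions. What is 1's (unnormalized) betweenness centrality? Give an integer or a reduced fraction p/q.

105/4

Pairs whose geodesics pass through 1 — 8–6: 1; 8–3: 1; 8–7: 1; 8–0: 1; 8–2: 1; 10–6: 1; 10–3: 1; 10–7: 1; 10–0: 1; 10–2: 1; 4–6: 3/3; 4–3: 3/3; 4–7: 3/3; 4–0: 3/3 … (+15 more pairs).
All other pairs contribute 0.
Summing the contributions gives betweenness(1) = 105/4.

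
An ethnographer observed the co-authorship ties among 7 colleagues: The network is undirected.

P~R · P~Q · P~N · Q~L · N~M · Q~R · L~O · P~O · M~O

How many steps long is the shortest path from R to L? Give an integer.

One shortest route is R – Q – L, which uses 2 edges, and R and L are not directly tied, so nothing shorter exists. So d(R,L) = 2.

2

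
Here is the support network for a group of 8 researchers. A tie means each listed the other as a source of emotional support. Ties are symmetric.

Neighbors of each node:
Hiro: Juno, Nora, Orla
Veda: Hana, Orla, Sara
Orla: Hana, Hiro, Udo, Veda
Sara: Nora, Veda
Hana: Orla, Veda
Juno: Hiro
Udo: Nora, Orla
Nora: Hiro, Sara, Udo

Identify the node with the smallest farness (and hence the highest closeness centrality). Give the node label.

Farness (sum of distances to all others) for each node — Hana:14, Hiro:11, Juno:17, Nora:12, Orla:10, Sara:13, Udo:13, Veda:12.
The smallest farness is 10, for Orla, so Orla has the highest closeness.

Orla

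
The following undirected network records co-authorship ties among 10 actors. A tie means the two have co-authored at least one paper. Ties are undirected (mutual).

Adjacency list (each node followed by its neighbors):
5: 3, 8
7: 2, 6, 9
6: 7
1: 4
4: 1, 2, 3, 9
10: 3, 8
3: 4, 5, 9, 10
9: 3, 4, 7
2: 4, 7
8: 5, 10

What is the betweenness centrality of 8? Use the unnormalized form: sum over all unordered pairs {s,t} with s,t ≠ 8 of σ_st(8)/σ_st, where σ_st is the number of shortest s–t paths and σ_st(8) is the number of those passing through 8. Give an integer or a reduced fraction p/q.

Pairs whose geodesics pass through 8 — 5–10: 1/2.
All other pairs contribute 0.
Summing the contributions gives betweenness(8) = 1/2.

1/2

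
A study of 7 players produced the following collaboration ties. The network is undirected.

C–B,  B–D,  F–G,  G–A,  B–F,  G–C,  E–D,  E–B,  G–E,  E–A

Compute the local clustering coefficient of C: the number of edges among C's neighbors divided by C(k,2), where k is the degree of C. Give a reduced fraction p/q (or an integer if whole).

C's neighbors: B and G (k = 2).
Possible neighbor pairs: C(2,2) = 1. Edges among them: none → e = 0.
Clustering(C) = 0/1.

0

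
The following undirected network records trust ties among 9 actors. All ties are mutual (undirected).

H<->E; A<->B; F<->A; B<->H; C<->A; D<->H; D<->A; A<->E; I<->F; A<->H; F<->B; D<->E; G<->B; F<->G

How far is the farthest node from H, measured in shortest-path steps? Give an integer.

3

Distances from H: A:1, B:1, C:2, D:1, E:1, F:2, G:2, I:3.
The largest is 3 (to I), so the eccentricity of H is 3.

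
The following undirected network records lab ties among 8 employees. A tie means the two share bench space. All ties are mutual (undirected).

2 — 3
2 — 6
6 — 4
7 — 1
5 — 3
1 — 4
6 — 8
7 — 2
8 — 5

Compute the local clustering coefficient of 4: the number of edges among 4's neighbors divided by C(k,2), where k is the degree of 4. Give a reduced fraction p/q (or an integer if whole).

0

4's neighbors: 1 and 6 (k = 2).
Possible neighbor pairs: C(2,2) = 1. Edges among them: none → e = 0.
Clustering(4) = 0/1.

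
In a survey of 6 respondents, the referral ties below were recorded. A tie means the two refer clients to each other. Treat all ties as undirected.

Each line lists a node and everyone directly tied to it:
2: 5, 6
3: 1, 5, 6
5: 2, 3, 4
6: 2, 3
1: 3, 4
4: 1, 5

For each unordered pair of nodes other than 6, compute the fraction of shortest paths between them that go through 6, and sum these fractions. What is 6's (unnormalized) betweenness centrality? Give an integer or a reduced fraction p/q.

5/6

Pairs whose geodesics pass through 6 — 1–2: 1/3; 3–2: 1/2.
All other pairs contribute 0.
Summing the contributions gives betweenness(6) = 5/6.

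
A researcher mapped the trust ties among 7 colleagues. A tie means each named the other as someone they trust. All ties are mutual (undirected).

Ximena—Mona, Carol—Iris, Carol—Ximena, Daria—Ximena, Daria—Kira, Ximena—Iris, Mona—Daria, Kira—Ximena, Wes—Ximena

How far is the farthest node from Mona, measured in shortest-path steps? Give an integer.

Distances from Mona: Carol:2, Daria:1, Iris:2, Kira:2, Wes:2, Ximena:1.
The largest is 2 (to Iris, Kira, Wes, and Carol), so the eccentricity of Mona is 2.

2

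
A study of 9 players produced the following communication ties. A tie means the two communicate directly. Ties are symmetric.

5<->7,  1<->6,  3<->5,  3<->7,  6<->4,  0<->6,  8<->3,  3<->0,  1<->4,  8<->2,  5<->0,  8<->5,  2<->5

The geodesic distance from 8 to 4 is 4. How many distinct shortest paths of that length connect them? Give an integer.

2

The shortest distance is 4. The length-4 paths are: 8–5–0–6–4; 8–3–0–6–4.
That gives 2 distinct shortest paths.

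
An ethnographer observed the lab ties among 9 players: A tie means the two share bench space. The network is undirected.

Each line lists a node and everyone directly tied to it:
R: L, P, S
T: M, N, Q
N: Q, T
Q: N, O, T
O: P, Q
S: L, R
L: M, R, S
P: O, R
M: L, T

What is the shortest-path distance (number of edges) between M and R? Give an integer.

2

One shortest route is M – L – R, which uses 2 edges, and M and R are not directly tied, so nothing shorter exists. So d(M,R) = 2.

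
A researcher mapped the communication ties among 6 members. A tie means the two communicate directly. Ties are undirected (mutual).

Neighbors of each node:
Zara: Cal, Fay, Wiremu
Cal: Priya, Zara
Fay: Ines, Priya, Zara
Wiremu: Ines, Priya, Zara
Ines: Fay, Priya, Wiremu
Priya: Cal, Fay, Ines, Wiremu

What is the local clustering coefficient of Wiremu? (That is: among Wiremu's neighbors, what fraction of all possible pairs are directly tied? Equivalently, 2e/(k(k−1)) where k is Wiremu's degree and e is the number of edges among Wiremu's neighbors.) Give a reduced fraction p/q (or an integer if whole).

Wiremu's neighbors: Ines, Priya, and Zara (k = 3).
Possible neighbor pairs: C(3,2) = 3. Edges among them: Ines–Priya → e = 1.
Clustering(Wiremu) = 1/3.

1/3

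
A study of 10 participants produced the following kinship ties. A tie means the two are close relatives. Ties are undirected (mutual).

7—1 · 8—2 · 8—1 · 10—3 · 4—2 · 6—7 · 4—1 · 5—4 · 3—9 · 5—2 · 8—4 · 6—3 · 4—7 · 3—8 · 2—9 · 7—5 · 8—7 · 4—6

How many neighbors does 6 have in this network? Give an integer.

3

6 is directly tied to 3, 4, and 7. That is 3 neighbors, so the degree of 6 is 3.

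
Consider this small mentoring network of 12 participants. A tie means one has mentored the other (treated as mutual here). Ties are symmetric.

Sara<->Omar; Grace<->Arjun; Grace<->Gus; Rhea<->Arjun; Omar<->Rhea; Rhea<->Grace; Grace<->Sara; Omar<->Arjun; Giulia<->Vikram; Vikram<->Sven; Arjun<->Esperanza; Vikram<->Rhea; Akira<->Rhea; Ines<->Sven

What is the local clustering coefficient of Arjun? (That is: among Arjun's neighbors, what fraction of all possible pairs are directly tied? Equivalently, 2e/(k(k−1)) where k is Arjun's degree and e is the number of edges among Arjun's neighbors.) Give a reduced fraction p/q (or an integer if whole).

1/3

Arjun's neighbors: Esperanza, Grace, Omar, and Rhea (k = 4).
Possible neighbor pairs: C(4,2) = 6. Edges among them: Grace–Rhea, Omar–Rhea → e = 2.
Clustering(Arjun) = 2/6 = 1/3.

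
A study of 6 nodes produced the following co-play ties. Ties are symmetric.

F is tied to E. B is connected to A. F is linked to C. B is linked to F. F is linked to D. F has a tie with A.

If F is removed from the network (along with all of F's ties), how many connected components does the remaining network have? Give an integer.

Without F, the remaining ties split the others into: {E}; {A, B}; {D}; {C}.
That's 4 separate components.

4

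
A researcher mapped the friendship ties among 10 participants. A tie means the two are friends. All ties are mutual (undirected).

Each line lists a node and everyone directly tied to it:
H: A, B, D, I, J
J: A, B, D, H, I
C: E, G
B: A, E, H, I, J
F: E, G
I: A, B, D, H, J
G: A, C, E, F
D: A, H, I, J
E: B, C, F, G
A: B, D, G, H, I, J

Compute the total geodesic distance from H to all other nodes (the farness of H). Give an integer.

Distances from H: A:1, B:1, C:3, D:1, E:2, F:3, G:2, I:1, J:1.
Sum = 1 + 1 + 3 + 1 + 2 + 3 + 2 + 1 + 1 = 15.

15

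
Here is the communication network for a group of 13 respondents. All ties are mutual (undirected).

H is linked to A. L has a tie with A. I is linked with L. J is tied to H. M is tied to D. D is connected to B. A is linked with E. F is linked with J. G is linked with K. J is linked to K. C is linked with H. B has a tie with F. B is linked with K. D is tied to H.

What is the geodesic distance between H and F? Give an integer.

One shortest route is H – J – F, which uses 2 edges, and H and F are not directly tied, so nothing shorter exists. So d(H,F) = 2.

2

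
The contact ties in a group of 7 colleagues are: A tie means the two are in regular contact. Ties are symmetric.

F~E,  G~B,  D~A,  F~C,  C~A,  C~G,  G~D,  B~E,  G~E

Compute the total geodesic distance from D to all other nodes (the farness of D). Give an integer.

11

Distances from D: A:1, B:2, C:2, E:2, F:3, G:1.
Sum = 1 + 2 + 2 + 2 + 3 + 1 = 11.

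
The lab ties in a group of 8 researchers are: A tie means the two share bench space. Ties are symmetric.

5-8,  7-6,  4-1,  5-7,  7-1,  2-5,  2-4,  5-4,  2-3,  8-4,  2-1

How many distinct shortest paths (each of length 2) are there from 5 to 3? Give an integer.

1

The shortest distance is 2, and the only length-2 path is 5–2–3. So there is exactly 1 shortest path.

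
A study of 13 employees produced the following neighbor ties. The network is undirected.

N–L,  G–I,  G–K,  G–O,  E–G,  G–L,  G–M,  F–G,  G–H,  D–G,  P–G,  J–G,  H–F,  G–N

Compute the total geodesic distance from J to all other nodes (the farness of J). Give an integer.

Distances from J: D:2, E:2, F:2, G:1, H:2, I:2, K:2, L:2, M:2, N:2, O:2, P:2.
Sum = 2 + 2 + 2 + 1 + 2 + 2 + 2 + 2 + 2 + 2 + 2 + 2 = 23.

23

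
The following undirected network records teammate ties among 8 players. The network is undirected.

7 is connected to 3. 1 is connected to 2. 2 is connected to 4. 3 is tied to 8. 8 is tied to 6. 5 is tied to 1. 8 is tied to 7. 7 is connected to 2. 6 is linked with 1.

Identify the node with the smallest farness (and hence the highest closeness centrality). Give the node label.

Farness (sum of distances to all others) for each node — 1:12, 2:11, 3:16, 4:17, 5:18, 6:13, 7:12, 8:13.
The smallest farness is 11, for 2, so 2 has the highest closeness.

2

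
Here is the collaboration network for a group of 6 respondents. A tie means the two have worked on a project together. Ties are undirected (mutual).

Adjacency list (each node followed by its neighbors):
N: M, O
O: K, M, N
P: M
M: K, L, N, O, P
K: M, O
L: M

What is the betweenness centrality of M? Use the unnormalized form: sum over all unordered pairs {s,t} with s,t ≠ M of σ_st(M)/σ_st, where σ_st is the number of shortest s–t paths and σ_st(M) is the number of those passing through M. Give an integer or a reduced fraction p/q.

15/2

Pairs whose geodesics pass through M — K–P: 1; K–N: 1/2; K–L: 1; P–N: 1; P–O: 1; P–L: 1; N–L: 1; O–L: 1.
All other pairs contribute 0.
Summing the contributions gives betweenness(M) = 15/2.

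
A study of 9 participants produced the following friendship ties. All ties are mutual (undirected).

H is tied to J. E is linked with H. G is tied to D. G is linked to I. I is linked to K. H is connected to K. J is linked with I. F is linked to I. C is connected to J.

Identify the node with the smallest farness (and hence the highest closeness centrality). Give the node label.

I

Farness (sum of distances to all others) for each node — C:21, D:25, E:24, F:20, G:18, H:17, I:13, J:14, K:16.
The smallest farness is 13, for I, so I has the highest closeness.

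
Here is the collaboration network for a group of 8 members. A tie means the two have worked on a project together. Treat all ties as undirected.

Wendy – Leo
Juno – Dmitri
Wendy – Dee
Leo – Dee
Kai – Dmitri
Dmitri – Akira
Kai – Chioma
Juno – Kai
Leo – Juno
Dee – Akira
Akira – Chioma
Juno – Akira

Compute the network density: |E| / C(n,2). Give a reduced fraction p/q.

3/7

There are 12 edges and 8 nodes, so the maximum possible is C(8,2) = 28.
Density = 12/28 = 3/7.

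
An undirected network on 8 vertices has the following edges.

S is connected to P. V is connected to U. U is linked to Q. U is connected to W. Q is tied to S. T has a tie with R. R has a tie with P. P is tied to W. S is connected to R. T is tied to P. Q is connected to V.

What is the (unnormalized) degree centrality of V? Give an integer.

2

V is directly tied to Q and U. That is 2 neighbors, so the degree of V is 2.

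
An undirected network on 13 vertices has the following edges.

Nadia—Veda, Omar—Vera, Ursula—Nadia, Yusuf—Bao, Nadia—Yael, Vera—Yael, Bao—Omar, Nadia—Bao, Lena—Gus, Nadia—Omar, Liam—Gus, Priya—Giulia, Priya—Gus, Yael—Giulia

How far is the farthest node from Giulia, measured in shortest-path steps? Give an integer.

Distances from Giulia: Bao:3, Gus:2, Lena:3, Liam:3, Nadia:2, Omar:3, Priya:1, Ursula:3, Veda:3, Vera:2, Yael:1, Yusuf:4.
The largest is 4 (to Yusuf), so the eccentricity of Giulia is 4.

4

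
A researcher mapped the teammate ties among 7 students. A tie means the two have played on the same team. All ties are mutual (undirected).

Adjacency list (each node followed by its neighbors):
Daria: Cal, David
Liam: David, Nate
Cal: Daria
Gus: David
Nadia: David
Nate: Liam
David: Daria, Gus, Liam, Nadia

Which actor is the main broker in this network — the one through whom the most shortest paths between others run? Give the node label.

David

Unnormalized betweenness of each node: Cal:0, Daria:5, David:13, Gus:0, Liam:5, Nadia:0, Nate:0.
David has the largest value, 13, making it the main broker — the node through which the most shortest paths run.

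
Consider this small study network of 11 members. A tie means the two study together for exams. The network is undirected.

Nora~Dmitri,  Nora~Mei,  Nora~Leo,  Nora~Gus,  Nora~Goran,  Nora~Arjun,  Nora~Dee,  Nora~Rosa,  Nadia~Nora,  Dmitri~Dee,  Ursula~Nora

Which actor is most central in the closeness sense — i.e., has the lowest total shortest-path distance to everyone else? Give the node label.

Farness (sum of distances to all others) for each node — Arjun:19, Dee:18, Dmitri:18, Goran:19, Gus:19, Leo:19, Mei:19, Nadia:19, Nora:10, Rosa:19, Ursula:19.
The smallest farness is 10, for Nora, so Nora has the highest closeness.

Nora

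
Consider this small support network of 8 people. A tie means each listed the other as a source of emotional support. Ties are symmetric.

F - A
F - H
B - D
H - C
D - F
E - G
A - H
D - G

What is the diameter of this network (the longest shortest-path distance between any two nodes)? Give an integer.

5

Eccentricity of each node (its greatest distance to any other): A:4, B:4, C:5, D:3, E:5, F:3, G:4, H:4.
The maximum eccentricity is 5, realized for instance by the pair C–E via C – H – F – D – G – E. So the diameter is 5.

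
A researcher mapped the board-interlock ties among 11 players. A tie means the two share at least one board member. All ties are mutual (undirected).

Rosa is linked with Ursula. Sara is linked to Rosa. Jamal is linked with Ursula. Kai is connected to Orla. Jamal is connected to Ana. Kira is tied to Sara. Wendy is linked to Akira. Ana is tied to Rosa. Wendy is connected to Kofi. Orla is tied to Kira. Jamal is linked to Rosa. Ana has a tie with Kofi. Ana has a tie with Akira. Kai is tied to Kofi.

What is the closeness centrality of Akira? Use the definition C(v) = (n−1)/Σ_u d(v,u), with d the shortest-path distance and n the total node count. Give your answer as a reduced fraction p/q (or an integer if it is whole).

2/5

Distances from Akira: Ana:1, Jamal:2, Kai:3, Kira:4, Kofi:2, Orla:4, Rosa:2, Sara:3, Ursula:3, Wendy:1. Sum = 25.
n = 11, so closeness = 10/25 = 2/5.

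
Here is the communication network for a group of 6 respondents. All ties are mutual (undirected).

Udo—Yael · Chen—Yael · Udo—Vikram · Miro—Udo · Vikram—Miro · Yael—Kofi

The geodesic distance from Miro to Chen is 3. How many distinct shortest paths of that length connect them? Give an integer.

1

The shortest distance is 3, and the only length-3 path is Miro–Udo–Yael–Chen. So there is exactly 1 shortest path.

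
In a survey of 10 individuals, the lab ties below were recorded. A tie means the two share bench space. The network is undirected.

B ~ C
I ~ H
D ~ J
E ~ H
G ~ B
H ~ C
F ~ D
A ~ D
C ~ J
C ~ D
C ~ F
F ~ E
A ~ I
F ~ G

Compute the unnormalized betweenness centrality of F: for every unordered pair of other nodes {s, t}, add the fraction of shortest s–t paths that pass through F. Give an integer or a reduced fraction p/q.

Pairs whose geodesics pass through F — E–A: 1/2; E–D: 1; E–J: 2/3; E–C: 1/2; E–B: 2/3; E–G: 1; H–G: 2/3; I–G: 3/4; A–G: 1; D–G: 1; J–G: 2/3; C–G: 1/2.
All other pairs contribute 0.
Summing the contributions gives betweenness(F) = 107/12.

107/12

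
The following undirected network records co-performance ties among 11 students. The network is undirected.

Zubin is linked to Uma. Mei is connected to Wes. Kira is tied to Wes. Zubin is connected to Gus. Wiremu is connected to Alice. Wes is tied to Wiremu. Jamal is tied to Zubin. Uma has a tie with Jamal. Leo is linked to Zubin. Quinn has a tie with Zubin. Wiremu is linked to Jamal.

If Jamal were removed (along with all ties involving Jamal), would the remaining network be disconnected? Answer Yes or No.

Removing Jamal leaves {Gus, Leo, Quinn, Uma, and Zubin} with no path to {Alice, Kira, Mei, Wes, and Wiremu}, so the network splits into 2 components. Jamal is a cut vertex.

Yes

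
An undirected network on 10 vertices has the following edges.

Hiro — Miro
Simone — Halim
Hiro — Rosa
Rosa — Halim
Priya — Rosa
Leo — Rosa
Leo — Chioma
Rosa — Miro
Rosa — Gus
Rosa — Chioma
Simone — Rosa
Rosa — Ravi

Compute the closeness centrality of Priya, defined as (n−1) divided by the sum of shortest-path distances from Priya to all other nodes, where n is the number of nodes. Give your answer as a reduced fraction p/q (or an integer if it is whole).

9/17

Distances from Priya: Chioma:2, Gus:2, Halim:2, Hiro:2, Leo:2, Miro:2, Ravi:2, Rosa:1, Simone:2. Sum = 17.
n = 10, so closeness = 9/17.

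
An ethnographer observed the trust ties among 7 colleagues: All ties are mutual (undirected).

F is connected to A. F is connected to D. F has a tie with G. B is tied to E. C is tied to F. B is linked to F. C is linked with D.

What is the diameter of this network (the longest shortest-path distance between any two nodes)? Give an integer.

Eccentricity of each node (its greatest distance to any other): A:3, B:2, C:3, D:3, E:3, F:2, G:3.
The maximum eccentricity is 3, realized for instance by the pair A–E via A – F – B – E. So the diameter is 3.

3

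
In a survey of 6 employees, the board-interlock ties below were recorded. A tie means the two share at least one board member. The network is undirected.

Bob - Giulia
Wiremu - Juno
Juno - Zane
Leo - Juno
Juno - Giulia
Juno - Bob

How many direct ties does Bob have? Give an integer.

Bob is directly tied to Giulia and Juno. That is 2 neighbors, so the degree of Bob is 2.

2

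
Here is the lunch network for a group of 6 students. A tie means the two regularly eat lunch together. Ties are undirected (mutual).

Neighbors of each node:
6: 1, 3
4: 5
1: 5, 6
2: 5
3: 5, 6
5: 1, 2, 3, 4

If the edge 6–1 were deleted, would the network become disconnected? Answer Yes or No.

No

Even without that edge, 6 still reaches 1 via 6 – 3 – 5 – 1, so the network stays connected. Not a bridge.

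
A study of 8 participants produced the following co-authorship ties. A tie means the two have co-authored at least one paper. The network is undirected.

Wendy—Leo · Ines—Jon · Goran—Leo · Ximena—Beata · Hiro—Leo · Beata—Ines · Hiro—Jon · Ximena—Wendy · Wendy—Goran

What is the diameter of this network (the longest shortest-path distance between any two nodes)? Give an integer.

Eccentricity of each node (its greatest distance to any other): Beata:3, Goran:4, Hiro:3, Ines:4, Jon:3, Leo:3, Wendy:3, Ximena:3.
The maximum eccentricity is 4, realized for instance by the pair Ines–Goran via Ines – Beata – Ximena – Wendy – Goran. So the diameter is 4.

4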